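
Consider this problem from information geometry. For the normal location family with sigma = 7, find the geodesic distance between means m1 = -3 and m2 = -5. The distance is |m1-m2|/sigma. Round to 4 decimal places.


On the fixed-variance normal subfamily, geodesic distance = |m1-m2|/sigma.
|-3 - -5| = 2.
sigma = 7.
d = 2/7 = 0.2857

0.2857


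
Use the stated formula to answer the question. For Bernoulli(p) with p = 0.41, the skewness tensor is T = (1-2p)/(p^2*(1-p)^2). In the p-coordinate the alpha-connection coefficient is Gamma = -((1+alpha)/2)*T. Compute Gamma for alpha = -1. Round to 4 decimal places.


Skewness (Amari-Chentsov) tensor: T = (1-2p)/(p^2*(1-p)^2).
p = 0.41, 1-2p = 0.18, p^2 = 0.1681, (1-p)^2 = 0.3481.
T = 0.18/(0.1681 * 0.3481) = 3.076102.
In the p-coordinate, Gamma^(alpha) = Gamma^(0) - (alpha/2)*T with Gamma^(0) = (1/2)*g'(p) = -T/2,
so Gamma^(alpha) = -((1+alpha)/2)*T.
alpha = -1, -(1+alpha)/2 = 0.0.
Gamma = 0.0 * 3.076102 = 0.0000

0.0000


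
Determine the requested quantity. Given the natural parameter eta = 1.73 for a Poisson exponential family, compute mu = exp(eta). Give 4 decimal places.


Expectation parameter for Poisson exponential family:
mu = exp(eta).
eta = 1.73.
mu = exp(1.73) = 5.6407

5.6407


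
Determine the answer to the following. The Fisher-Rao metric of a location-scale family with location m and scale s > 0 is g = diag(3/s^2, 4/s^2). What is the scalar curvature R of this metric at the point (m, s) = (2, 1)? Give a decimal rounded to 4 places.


The metric has the form g = (A dm^2 + B ds^2)/s^2 with A = 3, B = 4.
Substitute u = sqrt(A/B)*m: g = B*(du^2 + ds^2)/s^2, i.e. B times the
Poincare upper half-plane metric, which has constant Gaussian curvature -1.
Scaling a 2D metric by a constant c divides the Gaussian curvature by c,
so K = -1/B = -1/(4) = -0.2500 everywhere (the point (m, s) = (2, 1) is irrelevant:
the curvature is constant).
Scalar curvature in dimension 2: R = 2K = -2/(4) = -0.5000.

-0.5000


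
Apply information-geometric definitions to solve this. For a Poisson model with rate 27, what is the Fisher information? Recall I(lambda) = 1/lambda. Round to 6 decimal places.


Fisher information for Poisson: I(lambda) = 1/lambda.
lambda = 27.
I(lambda) = 1/27 = 0.037037

0.037037


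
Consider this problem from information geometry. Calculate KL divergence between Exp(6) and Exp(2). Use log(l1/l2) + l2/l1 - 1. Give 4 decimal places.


KL divergence for exponential family:
KL = log(l1/l2) + l2/l1 - 1.
log(6/2) = 1.098612.
2/6 = 0.333333.
KL = 1.098612 + 0.333333 - 1 = 0.4319

0.4319


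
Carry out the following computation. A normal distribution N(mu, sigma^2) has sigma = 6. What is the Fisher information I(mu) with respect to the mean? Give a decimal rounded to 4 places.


The Fisher information for the mean of a normal distribution is I(mu) = 1/sigma^2.
sigma = 6, so sigma^2 = 36.
I(mu) = 1/36 = 0.0278

0.0278


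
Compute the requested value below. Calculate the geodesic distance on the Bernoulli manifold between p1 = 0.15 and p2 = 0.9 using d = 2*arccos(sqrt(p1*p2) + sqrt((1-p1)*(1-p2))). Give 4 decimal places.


Geodesic distance on Bernoulli manifold:
d(p1,p2) = 2*arccos(sqrt(p1*p2) + sqrt((1-p1)*(1-p2))).
sqrt(p1*p2) = sqrt(0.15*0.9) = 0.367423.
sqrt((1-p1)*(1-p2)) = sqrt(0.85*0.1) = 0.291548.
arg = 0.367423 + 0.291548 = 0.658971.
d = 2*arccos(0.658971) = 1.7027

1.7027


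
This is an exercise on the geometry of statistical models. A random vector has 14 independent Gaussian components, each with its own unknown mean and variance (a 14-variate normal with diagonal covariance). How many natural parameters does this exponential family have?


Exponential family dimension calculation:
Each univariate normal has two natural parameters (mu/sigma^2 and -1/(2 sigma^2)).
With 14 independent components, dim = 2 * 14 = 28.

28


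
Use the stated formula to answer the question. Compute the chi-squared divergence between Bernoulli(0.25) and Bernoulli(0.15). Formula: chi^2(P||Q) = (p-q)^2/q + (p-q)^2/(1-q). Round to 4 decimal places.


Chi-squared divergence between Bernoulli distributions:
chi^2 = (p-q)^2/q + (p-q)^2/(1-q).
p = 0.25, q = 0.15, p-q = 0.1.
(p-q)^2 = 0.01.
term1 = 0.01/0.15 = 0.066667.
term2 = 0.01/0.85 = 0.011765.
chi^2 = 0.066667 + 0.011765 = 0.0784

0.0784


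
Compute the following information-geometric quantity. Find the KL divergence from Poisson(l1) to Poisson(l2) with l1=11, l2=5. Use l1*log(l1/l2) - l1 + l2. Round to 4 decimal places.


KL divergence for Poisson:
KL = l1*log(l1/l2) - l1 + l2.
l1 = 11, l2 = 5.
log(11/5) = 0.788457.
l1*log(l1/l2) = 11 * 0.788457 = 8.673031.
KL = 8.673031 - 11 + 5 = 2.6730

2.6730


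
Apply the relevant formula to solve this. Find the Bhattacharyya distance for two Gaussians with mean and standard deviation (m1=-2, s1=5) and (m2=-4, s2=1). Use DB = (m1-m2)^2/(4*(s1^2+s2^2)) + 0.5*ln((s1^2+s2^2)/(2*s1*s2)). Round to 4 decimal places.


Bhattacharyya distance between two Gaussians:
DB = (m1-m2)^2/(4*(s1^2+s2^2)) + (1/2)*ln((s1^2+s2^2)/(2*s1*s2)).
(m1-m2)^2 = (2)^2 = 4.
s1^2+s2^2 = 25 + 1 = 26.
term1 = 4/104 = 0.038462.
term2 = 0.5*ln(26/10.0) = 0.477756.
DB = 0.038462 + 0.477756 = 0.5162

0.5162


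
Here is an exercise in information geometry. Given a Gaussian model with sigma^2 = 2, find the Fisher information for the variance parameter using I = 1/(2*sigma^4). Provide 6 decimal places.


Fisher information for variance: I(sigma^2) = 1/(2*sigma^4).
sigma^2 = 2, so sigma^4 = 4.
I = 1/(2*4) = 1/8 = 0.125000

0.125000


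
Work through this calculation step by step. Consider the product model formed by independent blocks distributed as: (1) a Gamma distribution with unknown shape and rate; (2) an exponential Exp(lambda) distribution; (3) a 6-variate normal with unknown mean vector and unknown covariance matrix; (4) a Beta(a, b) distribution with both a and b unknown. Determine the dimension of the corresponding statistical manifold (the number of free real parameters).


The dimension of a statistical manifold equals the number of free
(independent) real parameters of the model. For a product of independent
blocks the parameter counts add.
- Gamma (shape, rate): 2.
- exponential (lambda): 1.
- 6-variate normal: 6 (mean) + 6*7/2 = 21 (symmetric covariance) = 27.
- Beta (a, b): 2.
Total = 2 + 1 + 27 + 2 = 32.
Dimension = 32

32


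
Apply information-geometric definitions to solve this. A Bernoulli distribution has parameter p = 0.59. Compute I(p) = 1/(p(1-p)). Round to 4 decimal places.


For Bernoulli(p), Fisher information is I(p) = 1/(p*(1-p)).
p = 0.59, 1-p = 0.41.
p*(1-p) = 0.2419.
I(p) = 1/0.2419 = 4.1339

4.1339


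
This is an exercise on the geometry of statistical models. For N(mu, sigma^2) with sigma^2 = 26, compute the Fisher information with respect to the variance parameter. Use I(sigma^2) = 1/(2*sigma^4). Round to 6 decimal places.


Fisher information for variance: I(sigma^2) = 1/(2*sigma^4).
sigma^2 = 26, so sigma^4 = 676.
I = 1/(2*676) = 1/1352 = 0.000740

0.000740


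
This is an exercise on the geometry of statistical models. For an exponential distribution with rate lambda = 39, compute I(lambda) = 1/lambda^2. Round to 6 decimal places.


Fisher information for exponential: I(lambda) = 1/lambda^2.
lambda = 39, lambda^2 = 1521.
I = 1/1521 = 0.000657

0.000657


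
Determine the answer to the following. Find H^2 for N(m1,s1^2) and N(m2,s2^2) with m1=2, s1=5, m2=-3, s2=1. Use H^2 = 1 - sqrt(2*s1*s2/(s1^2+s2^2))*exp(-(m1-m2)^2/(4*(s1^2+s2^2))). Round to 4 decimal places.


Squared Hellinger distance for Gaussians:
H^2 = 1 - sqrt(2*s1*s2/(s1^2+s2^2)) * exp(-(m1-m2)^2/(4*(s1^2+s2^2))).
s1^2 = 25, s2^2 = 1, s1^2+s2^2 = 26.
sqrt(2*5*1/(26)) = 0.620174.
(m1-m2)^2 = (5)^2 = 25.
exp(-25/(4*26)) = exp(-0.240385) = 0.786325.
H^2 = 1 - 0.620174*0.786325 = 0.5123

0.5123


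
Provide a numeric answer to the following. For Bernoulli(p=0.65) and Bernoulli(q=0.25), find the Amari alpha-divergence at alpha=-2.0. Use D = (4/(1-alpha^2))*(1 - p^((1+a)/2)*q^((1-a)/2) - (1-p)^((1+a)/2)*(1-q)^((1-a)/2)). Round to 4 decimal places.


Amari alpha-divergence:
D = (4/(1-alpha^2))*(1 - p^((1+a)/2)*q^((1-a)/2) - (1-p)^((1+a)/2)*(1-q)^((1-a)/2)).
alpha = -2.0, p = 0.65, q = 0.25.
e1 = (1+alpha)/2 = -0.5, e2 = (1-alpha)/2 = 1.5.
t1 = p^e1 * q^e2 = 0.65^-0.5 * 0.25^1.5 = 0.155043.
t2 = (1-p)^e1 * (1-q)^e2 = 0.35^-0.5 * 0.75^1.5 = 1.097888.
4/(1-alpha^2) = -1.333333.
D = -1.333333*(1 - 0.155043 - 1.097888) = 0.3372

0.3372


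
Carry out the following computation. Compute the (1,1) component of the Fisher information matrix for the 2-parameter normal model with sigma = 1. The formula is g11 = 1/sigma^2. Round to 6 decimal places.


For the 2-parameter normal family, the Fisher metric has:
  g11 = 1/sigma^2, g22 = 2/sigma^2.
sigma = 1, sigma^2 = 1.
g11 = 1.000000

1.000000


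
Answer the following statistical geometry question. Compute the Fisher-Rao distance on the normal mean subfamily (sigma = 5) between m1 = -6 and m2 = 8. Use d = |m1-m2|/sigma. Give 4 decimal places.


On the fixed-variance normal subfamily, geodesic distance = |m1-m2|/sigma.
|-6 - 8| = 14.
sigma = 5.
d = 14/5 = 2.8000

2.8000


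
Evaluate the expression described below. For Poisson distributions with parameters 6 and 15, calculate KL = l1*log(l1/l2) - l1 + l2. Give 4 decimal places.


KL divergence for Poisson:
KL = l1*log(l1/l2) - l1 + l2.
l1 = 6, l2 = 15.
log(6/15) = -0.916291.
l1*log(l1/l2) = 6 * -0.916291 = -5.497744.
KL = -5.497744 - 6 + 15 = 3.5023

3.5023


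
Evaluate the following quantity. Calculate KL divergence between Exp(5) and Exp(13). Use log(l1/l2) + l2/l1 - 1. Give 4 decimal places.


KL divergence for exponential family:
KL = log(l1/l2) + l2/l1 - 1.
log(5/13) = -0.955511.
13/5 = 2.6.
KL = -0.955511 + 2.6 - 1 = 0.6445

0.6445


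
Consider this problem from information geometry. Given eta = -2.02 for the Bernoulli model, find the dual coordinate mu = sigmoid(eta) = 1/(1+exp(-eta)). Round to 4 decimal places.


Dual coordinate (expectation parameter) for Bernoulli:
mu = 1/(1+exp(-eta)).
eta = -2.02.
exp(-eta) = exp(2.02) = 7.538325.
mu = 1/(1+7.538325) = 0.1171

0.1171


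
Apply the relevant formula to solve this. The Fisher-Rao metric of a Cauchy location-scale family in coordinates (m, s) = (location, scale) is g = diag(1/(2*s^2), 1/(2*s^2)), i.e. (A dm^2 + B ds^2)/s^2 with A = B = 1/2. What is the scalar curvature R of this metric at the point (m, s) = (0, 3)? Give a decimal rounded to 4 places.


The metric has the form g = (A dm^2 + B ds^2)/s^2 with A = 1/2, B = 1/2.
Substitute u = sqrt(A/B)*m: g = B*(du^2 + ds^2)/s^2, i.e. B times the
Poincare upper half-plane metric, which has constant Gaussian curvature -1.
Scaling a 2D metric by a constant c divides the Gaussian curvature by c,
so K = -1/B = -1/(1/2) = -2.0000 everywhere (the point (m, s) = (0, 3) is irrelevant:
the curvature is constant).
Scalar curvature in dimension 2: R = 2K = -2/(1/2) = -4.0000.

-4.0000


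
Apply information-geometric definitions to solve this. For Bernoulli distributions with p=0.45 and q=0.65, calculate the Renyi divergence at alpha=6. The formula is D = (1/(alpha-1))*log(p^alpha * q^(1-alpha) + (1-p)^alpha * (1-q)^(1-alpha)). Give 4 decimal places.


Renyi divergence of order alpha between Bernoulli distributions:
D = (1/(alpha-1))*log(p^alpha * q^(1-alpha) + (1-p)^alpha * (1-q)^(1-alpha)).
alpha = 6, p = 0.45, q = 0.65.
p^alpha * q^(1-alpha) = 0.45^6 * 0.65^-5 = 0.071566.
(1-p)^alpha * (1-q)^(1-alpha) = 0.55^6 * 0.35^-5 = 5.270307.
sum = 0.071566 + 5.270307 = 5.341873.
D = (1/5)*log(5.341873) = 0.3351

0.3351


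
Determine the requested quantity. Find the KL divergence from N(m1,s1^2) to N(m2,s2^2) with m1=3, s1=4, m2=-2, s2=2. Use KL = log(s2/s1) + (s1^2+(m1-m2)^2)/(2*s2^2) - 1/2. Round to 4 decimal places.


KL divergence between normal distributions:
KL = log(s2/s1) + (s1^2 + (m1-m2)^2)/(2*s2^2) - 1/2.
log(2/4) = -0.693147.
(4^2 + (3--2)^2)/(2*2^2) = (16 + 25)/8 = 5.125.
KL = -0.693147 + 5.125 - 0.5 = 3.9319

3.9319


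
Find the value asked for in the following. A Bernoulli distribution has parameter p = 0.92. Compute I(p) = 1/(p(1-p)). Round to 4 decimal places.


For Bernoulli(p), Fisher information is I(p) = 1/(p*(1-p)).
p = 0.92, 1-p = 0.08.
p*(1-p) = 0.0736.
I(p) = 1/0.0736 = 13.5870

13.5870


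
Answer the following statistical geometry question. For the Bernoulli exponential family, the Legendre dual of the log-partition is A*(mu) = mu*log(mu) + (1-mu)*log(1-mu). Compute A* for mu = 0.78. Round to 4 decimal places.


Legendre transform for Bernoulli:
A*(mu) = mu*log(mu) + (1-mu)*log(1-mu).
mu = 0.78, 1-mu = 0.22.
mu*log(mu) = 0.78*log(0.78) = -0.1938.
(1-mu)*log(1-mu) = 0.22*log(0.22) = -0.333108.
A* = -0.1938 + -0.333108 = -0.5269

-0.5269


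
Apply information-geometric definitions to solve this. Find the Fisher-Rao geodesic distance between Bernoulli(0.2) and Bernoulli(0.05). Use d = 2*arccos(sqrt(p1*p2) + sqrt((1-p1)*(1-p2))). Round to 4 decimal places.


Geodesic distance on Bernoulli manifold:
d(p1,p2) = 2*arccos(sqrt(p1*p2) + sqrt((1-p1)*(1-p2))).
sqrt(p1*p2) = sqrt(0.2*0.05) = 0.1.
sqrt((1-p1)*(1-p2)) = sqrt(0.8*0.95) = 0.87178.
arg = 0.1 + 0.87178 = 0.97178.
d = 2*arccos(0.97178) = 0.4763

0.4763


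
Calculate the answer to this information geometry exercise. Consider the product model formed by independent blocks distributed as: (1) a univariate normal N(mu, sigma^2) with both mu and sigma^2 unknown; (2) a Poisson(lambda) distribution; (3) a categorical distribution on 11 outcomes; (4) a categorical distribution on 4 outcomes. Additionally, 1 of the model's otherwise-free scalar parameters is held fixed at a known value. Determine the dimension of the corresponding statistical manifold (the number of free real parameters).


The dimension of a statistical manifold equals the number of free
(independent) real parameters of the model. For a product of independent
blocks the parameter counts add.
- normal (mu, sigma^2): 2.
- Poisson (lambda): 1.
- categorical on 11 outcomes (probabilities sum to 1): 11-1 = 10.
- categorical on 4 outcomes (probabilities sum to 1): 4-1 = 3.
Total = 2 + 1 + 10 + 3 = 16.
1 parameter(s) fixed at known values: 16 - 1 = 15.
Dimension = 15

15


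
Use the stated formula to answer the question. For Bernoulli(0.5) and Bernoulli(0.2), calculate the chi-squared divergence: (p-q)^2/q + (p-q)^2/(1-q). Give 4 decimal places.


Chi-squared divergence between Bernoulli distributions:
chi^2 = (p-q)^2/q + (p-q)^2/(1-q).
p = 0.5, q = 0.2, p-q = 0.3.
(p-q)^2 = 0.09.
term1 = 0.09/0.2 = 0.45.
term2 = 0.09/0.8 = 0.1125.
chi^2 = 0.45 + 0.1125 = 0.5625

0.5625


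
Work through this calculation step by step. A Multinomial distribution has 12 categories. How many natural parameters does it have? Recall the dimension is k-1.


Exponential family dimension calculation:
For Multinomial with k=12 categories, dim = k-1 = 11.

11


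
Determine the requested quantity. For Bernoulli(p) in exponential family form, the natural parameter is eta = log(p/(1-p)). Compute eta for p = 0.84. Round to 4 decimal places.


Natural parameter for Bernoulli: eta = log(p/(1-p)).
p = 0.84, 1-p = 0.16.
p/(1-p) = 5.25.
eta = log(5.25) = 1.6582

1.6582


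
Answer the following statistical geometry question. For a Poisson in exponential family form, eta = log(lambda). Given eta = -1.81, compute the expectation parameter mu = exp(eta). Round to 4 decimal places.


Expectation parameter for Poisson exponential family:
mu = exp(eta).
eta = -1.81.
mu = exp(-1.81) = 0.1637

0.1637


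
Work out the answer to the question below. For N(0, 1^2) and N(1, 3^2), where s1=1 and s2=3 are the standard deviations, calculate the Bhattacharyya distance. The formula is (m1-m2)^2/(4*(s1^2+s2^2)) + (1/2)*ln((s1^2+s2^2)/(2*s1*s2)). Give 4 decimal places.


Bhattacharyya distance between two Gaussians:
DB = (m1-m2)^2/(4*(s1^2+s2^2)) + (1/2)*ln((s1^2+s2^2)/(2*s1*s2)).
(m1-m2)^2 = (-1)^2 = 1.
s1^2+s2^2 = 1 + 9 = 10.
term1 = 1/40 = 0.025.
term2 = 0.5*ln(10/6.0) = 0.255413.
DB = 0.025 + 0.255413 = 0.2804

0.2804


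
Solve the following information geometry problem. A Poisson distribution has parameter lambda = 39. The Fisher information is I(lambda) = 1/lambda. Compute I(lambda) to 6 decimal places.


Fisher information for Poisson: I(lambda) = 1/lambda.
lambda = 39.
I(lambda) = 1/39 = 0.025641

0.025641


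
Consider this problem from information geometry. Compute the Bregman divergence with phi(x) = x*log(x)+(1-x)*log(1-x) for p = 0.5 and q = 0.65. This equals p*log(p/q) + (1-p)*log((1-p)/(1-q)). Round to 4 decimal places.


Bregman divergence with negative entropy generator:
D = p*log(p/q) + (1-p)*log((1-p)/(1-q)).
p = 0.5, q = 0.65.
p*log(p/q) = 0.5*log(0.5/0.65) = -0.131182.
(1-p)*log((1-p)/(1-q)) = 0.5*log(0.5/0.35) = 0.178337.
D = -0.131182 + 0.178337 = 0.0472

0.0472


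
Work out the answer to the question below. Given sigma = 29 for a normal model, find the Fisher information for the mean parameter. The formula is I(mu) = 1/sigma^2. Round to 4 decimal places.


The Fisher information for the mean of a normal distribution is I(mu) = 1/sigma^2.
sigma = 29, so sigma^2 = 841.
I(mu) = 1/841 = 0.0012

0.0012


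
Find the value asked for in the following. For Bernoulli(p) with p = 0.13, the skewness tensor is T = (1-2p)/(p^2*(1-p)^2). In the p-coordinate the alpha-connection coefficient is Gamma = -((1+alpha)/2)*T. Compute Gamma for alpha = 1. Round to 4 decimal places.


Skewness (Amari-Chentsov) tensor: T = (1-2p)/(p^2*(1-p)^2).
p = 0.13, 1-2p = 0.74, p^2 = 0.0169, (1-p)^2 = 0.7569.
T = 0.74/(0.0169 * 0.7569) = 57.850419.
In the p-coordinate, Gamma^(alpha) = Gamma^(0) - (alpha/2)*T with Gamma^(0) = (1/2)*g'(p) = -T/2,
so Gamma^(alpha) = -((1+alpha)/2)*T.
alpha = 1, -(1+alpha)/2 = -1.0.
Gamma = -1.0 * 57.850419 = -57.8504

-57.8504


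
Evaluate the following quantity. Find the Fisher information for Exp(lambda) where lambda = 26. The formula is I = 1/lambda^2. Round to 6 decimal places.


Fisher information for exponential: I(lambda) = 1/lambda^2.
lambda = 26, lambda^2 = 676.
I = 1/676 = 0.001479

0.001479


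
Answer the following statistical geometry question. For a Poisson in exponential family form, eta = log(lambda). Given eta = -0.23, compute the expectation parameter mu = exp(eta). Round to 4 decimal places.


Expectation parameter for Poisson exponential family:
mu = exp(eta).
eta = -0.23.
mu = exp(-0.23) = 0.7945

0.7945


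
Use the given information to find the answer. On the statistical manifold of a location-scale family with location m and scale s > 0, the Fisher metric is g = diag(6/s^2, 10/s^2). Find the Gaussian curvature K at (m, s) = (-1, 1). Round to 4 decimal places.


The metric has the form g = (A dm^2 + B ds^2)/s^2 with A = 6, B = 10.
Substitute u = sqrt(A/B)*m: g = B*(du^2 + ds^2)/s^2, i.e. B times the
Poincare upper half-plane metric, which has constant Gaussian curvature -1.
Scaling a 2D metric by a constant c divides the Gaussian curvature by c,
so K = -1/B = -1/(10) = -0.1000 everywhere (the point (m, s) = (-1, 1) is irrelevant:
the curvature is constant).
The requested Gaussian curvature is K = -0.1000.

-0.1000


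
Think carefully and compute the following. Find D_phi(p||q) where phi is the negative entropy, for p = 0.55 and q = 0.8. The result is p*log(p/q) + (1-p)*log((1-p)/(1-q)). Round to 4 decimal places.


Bregman divergence with negative entropy generator:
D = p*log(p/q) + (1-p)*log((1-p)/(1-q)).
p = 0.55, q = 0.8.
p*log(p/q) = 0.55*log(0.55/0.8) = -0.206081.
(1-p)*log((1-p)/(1-q)) = 0.45*log(0.45/0.2) = 0.364919.
D = -0.206081 + 0.364919 = 0.1588

0.1588


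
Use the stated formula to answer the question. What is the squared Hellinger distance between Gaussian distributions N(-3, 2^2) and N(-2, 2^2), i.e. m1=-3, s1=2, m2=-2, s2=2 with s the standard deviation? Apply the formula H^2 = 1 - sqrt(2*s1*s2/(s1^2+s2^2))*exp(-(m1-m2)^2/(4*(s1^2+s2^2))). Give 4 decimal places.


Squared Hellinger distance for Gaussians:
H^2 = 1 - sqrt(2*s1*s2/(s1^2+s2^2)) * exp(-(m1-m2)^2/(4*(s1^2+s2^2))).
s1^2 = 4, s2^2 = 4, s1^2+s2^2 = 8.
sqrt(2*2*2/(8)) = 1.0.
(m1-m2)^2 = (-1)^2 = 1.
exp(-1/(4*8)) = exp(-0.03125) = 0.969233.
H^2 = 1 - 1.0*0.969233 = 0.0308

0.0308


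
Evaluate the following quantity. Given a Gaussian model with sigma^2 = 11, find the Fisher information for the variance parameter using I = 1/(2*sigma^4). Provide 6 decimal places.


Fisher information for variance: I(sigma^2) = 1/(2*sigma^4).
sigma^2 = 11, so sigma^4 = 121.
I = 1/(2*121) = 1/242 = 0.004132

0.004132


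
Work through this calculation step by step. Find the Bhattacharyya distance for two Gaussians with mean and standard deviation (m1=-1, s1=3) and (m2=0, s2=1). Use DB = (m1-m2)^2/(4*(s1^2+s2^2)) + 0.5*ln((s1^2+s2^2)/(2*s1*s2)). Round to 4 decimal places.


Bhattacharyya distance between two Gaussians:
DB = (m1-m2)^2/(4*(s1^2+s2^2)) + (1/2)*ln((s1^2+s2^2)/(2*s1*s2)).
(m1-m2)^2 = (-1)^2 = 1.
s1^2+s2^2 = 9 + 1 = 10.
term1 = 1/40 = 0.025.
term2 = 0.5*ln(10/6.0) = 0.255413.
DB = 0.025 + 0.255413 = 0.2804

0.2804


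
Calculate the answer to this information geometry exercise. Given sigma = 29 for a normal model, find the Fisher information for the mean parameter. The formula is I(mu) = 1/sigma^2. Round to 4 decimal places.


The Fisher information for the mean of a normal distribution is I(mu) = 1/sigma^2.
sigma = 29, so sigma^2 = 841.
I(mu) = 1/841 = 0.0012

0.0012


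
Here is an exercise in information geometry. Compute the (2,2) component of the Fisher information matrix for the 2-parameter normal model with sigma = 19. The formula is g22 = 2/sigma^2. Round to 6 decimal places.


For the 2-parameter normal family, the Fisher metric has:
  g11 = 1/sigma^2, g22 = 2/sigma^2.
sigma = 19, sigma^2 = 361.
g22 = 0.005540

0.005540


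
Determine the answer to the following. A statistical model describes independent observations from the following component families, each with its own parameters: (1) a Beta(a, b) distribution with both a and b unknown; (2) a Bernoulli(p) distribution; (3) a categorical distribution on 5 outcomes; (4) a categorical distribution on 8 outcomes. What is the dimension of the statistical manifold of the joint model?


The dimension of a statistical manifold equals the number of free
(independent) real parameters of the model. For a product of independent
blocks the parameter counts add.
- Beta (a, b): 2.
- Bernoulli (p): 1.
- categorical on 5 outcomes (probabilities sum to 1): 5-1 = 4.
- categorical on 8 outcomes (probabilities sum to 1): 8-1 = 7.
Total = 2 + 1 + 4 + 7 = 14.
Dimension = 14

14


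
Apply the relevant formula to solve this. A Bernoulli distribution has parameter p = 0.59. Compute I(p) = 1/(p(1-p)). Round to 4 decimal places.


For Bernoulli(p), Fisher information is I(p) = 1/(p*(1-p)).
p = 0.59, 1-p = 0.41.
p*(1-p) = 0.2419.
I(p) = 1/0.2419 = 4.1339

4.1339


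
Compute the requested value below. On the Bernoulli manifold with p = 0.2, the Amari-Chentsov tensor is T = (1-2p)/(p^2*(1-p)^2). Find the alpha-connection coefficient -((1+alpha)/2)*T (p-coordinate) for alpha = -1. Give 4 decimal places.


Skewness (Amari-Chentsov) tensor: T = (1-2p)/(p^2*(1-p)^2).
p = 0.2, 1-2p = 0.6, p^2 = 0.04, (1-p)^2 = 0.64.
T = 0.6/(0.04 * 0.64) = 23.4375.
In the p-coordinate, Gamma^(alpha) = Gamma^(0) - (alpha/2)*T with Gamma^(0) = (1/2)*g'(p) = -T/2,
so Gamma^(alpha) = -((1+alpha)/2)*T.
alpha = -1, -(1+alpha)/2 = 0.0.
Gamma = 0.0 * 23.4375 = 0.0000

0.0000


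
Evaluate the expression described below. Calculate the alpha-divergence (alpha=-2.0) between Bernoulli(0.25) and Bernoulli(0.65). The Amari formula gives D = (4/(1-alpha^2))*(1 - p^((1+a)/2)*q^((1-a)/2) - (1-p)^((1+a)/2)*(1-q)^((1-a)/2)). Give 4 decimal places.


Amari alpha-divergence:
D = (4/(1-alpha^2))*(1 - p^((1+a)/2)*q^((1-a)/2) - (1-p)^((1+a)/2)*(1-q)^((1-a)/2)).
alpha = -2.0, p = 0.25, q = 0.65.
e1 = (1+alpha)/2 = -0.5, e2 = (1-alpha)/2 = 1.5.
t1 = p^e1 * q^e2 = 0.25^-0.5 * 0.65^1.5 = 1.048094.
t2 = (1-p)^e1 * (1-q)^e2 = 0.75^-0.5 * 0.35^1.5 = 0.239096.
4/(1-alpha^2) = -1.333333.
D = -1.333333*(1 - 1.048094 - 0.239096) = 0.3829

0.3829


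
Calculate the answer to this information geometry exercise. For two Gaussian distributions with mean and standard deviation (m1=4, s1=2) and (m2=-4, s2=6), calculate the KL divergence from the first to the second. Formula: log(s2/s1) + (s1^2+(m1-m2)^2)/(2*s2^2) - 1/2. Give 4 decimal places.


KL divergence between normal distributions:
KL = log(s2/s1) + (s1^2 + (m1-m2)^2)/(2*s2^2) - 1/2.
log(6/2) = 1.098612.
(2^2 + (4--4)^2)/(2*6^2) = (4 + 64)/72 = 0.944444.
KL = 1.098612 + 0.944444 - 0.5 = 1.5431

1.5431


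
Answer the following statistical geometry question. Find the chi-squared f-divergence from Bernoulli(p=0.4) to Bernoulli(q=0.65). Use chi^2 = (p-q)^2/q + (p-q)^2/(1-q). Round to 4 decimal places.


Chi-squared divergence between Bernoulli distributions:
chi^2 = (p-q)^2/q + (p-q)^2/(1-q).
p = 0.4, q = 0.65, p-q = -0.25.
(p-q)^2 = 0.0625.
term1 = 0.0625/0.65 = 0.096154.
term2 = 0.0625/0.35 = 0.178571.
chi^2 = 0.096154 + 0.178571 = 0.2747

0.2747


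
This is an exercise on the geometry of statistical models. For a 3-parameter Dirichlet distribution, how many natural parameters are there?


Exponential family dimension calculation:
Dirichlet with 3 components has 3 natural parameters.

3


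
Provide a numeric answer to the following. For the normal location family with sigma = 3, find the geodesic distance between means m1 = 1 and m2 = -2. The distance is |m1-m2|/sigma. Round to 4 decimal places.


On the fixed-variance normal subfamily, geodesic distance = |m1-m2|/sigma.
|1 - -2| = 3.
sigma = 3.
d = 3/3 = 1.0000

1.0000


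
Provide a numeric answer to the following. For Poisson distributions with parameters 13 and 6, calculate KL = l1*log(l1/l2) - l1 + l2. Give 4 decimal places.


KL divergence for Poisson:
KL = l1*log(l1/l2) - l1 + l2.
l1 = 13, l2 = 6.
log(13/6) = 0.77319.
l1*log(l1/l2) = 13 * 0.77319 = 10.051469.
KL = 10.051469 - 13 + 6 = 3.0515

3.0515


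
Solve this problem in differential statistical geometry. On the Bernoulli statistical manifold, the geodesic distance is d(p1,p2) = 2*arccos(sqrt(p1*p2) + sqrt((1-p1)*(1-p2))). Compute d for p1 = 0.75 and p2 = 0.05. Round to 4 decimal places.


Geodesic distance on Bernoulli manifold:
d(p1,p2) = 2*arccos(sqrt(p1*p2) + sqrt((1-p1)*(1-p2))).
sqrt(p1*p2) = sqrt(0.75*0.05) = 0.193649.
sqrt((1-p1)*(1-p2)) = sqrt(0.25*0.95) = 0.48734.
arg = 0.193649 + 0.48734 = 0.680989.
d = 2*arccos(0.680989) = 1.6434

1.6434


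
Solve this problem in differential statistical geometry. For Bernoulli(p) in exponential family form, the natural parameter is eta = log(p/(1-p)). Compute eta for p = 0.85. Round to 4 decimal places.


Natural parameter for Bernoulli: eta = log(p/(1-p)).
p = 0.85, 1-p = 0.15.
p/(1-p) = 5.666667.
eta = log(5.666667) = 1.7346

1.7346


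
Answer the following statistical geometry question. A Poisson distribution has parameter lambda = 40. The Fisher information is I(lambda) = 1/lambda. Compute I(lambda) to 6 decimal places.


Fisher information for Poisson: I(lambda) = 1/lambda.
lambda = 40.
I(lambda) = 1/40 = 0.025000

0.025000


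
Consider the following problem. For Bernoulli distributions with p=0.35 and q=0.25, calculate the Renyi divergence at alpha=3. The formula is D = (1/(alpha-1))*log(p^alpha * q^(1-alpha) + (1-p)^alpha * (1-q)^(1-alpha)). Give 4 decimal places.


Renyi divergence of order alpha between Bernoulli distributions:
D = (1/(alpha-1))*log(p^alpha * q^(1-alpha) + (1-p)^alpha * (1-q)^(1-alpha)).
alpha = 3, p = 0.35, q = 0.25.
p^alpha * q^(1-alpha) = 0.35^3 * 0.25^-2 = 0.686.
(1-p)^alpha * (1-q)^(1-alpha) = 0.65^3 * 0.75^-2 = 0.488222.
sum = 0.686 + 0.488222 = 1.174222.
D = (1/2)*log(1.174222) = 0.0803

0.0803


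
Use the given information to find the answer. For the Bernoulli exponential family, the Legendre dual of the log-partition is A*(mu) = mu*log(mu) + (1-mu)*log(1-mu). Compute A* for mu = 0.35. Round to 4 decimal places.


Legendre transform for Bernoulli:
A*(mu) = mu*log(mu) + (1-mu)*log(1-mu).
mu = 0.35, 1-mu = 0.65.
mu*log(mu) = 0.35*log(0.35) = -0.367438.
(1-mu)*log(1-mu) = 0.65*log(0.65) = -0.280009.
A* = -0.367438 + -0.280009 = -0.6474

-0.6474


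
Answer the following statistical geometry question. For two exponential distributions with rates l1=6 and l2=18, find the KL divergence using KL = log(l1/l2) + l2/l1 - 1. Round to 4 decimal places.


KL divergence for exponential family:
KL = log(l1/l2) + l2/l1 - 1.
log(6/18) = -1.098612.
18/6 = 3.0.
KL = -1.098612 + 3.0 - 1 = 0.9014

0.9014


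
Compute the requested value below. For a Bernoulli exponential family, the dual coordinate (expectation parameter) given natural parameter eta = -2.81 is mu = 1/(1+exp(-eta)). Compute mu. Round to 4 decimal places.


Dual coordinate (expectation parameter) for Bernoulli:
mu = 1/(1+exp(-eta)).
eta = -2.81.
exp(-eta) = exp(2.81) = 16.609918.
mu = 1/(1+16.609918) = 0.0568

0.0568


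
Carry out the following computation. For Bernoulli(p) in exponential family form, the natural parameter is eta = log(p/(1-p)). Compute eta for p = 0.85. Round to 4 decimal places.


Natural parameter for Bernoulli: eta = log(p/(1-p)).
p = 0.85, 1-p = 0.15.
p/(1-p) = 5.666667.
eta = log(5.666667) = 1.7346

1.7346


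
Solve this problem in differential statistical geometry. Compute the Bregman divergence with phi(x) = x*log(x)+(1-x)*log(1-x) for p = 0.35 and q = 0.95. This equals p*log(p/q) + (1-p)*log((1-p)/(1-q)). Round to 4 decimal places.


Bregman divergence with negative entropy generator:
D = p*log(p/q) + (1-p)*log((1-p)/(1-q)).
p = 0.35, q = 0.95.
p*log(p/q) = 0.35*log(0.35/0.95) = -0.349485.
(1-p)*log((1-p)/(1-q)) = 0.65*log(0.65/0.05) = 1.667217.
D = -0.349485 + 1.667217 = 1.3177

1.3177


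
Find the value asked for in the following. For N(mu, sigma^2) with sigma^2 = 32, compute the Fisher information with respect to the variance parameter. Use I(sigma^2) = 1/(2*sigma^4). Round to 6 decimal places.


Fisher information for variance: I(sigma^2) = 1/(2*sigma^4).
sigma^2 = 32, so sigma^4 = 1024.
I = 1/(2*1024) = 1/2048 = 0.000488

0.000488


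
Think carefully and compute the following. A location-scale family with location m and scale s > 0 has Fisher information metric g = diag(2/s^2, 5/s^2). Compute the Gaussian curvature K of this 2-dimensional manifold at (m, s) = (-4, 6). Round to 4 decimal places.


The metric has the form g = (A dm^2 + B ds^2)/s^2 with A = 2, B = 5.
Substitute u = sqrt(A/B)*m: g = B*(du^2 + ds^2)/s^2, i.e. B times the
Poincare upper half-plane metric, which has constant Gaussian curvature -1.
Scaling a 2D metric by a constant c divides the Gaussian curvature by c,
so K = -1/B = -1/(5) = -0.2000 everywhere (the point (m, s) = (-4, 6) is irrelevant:
the curvature is constant).
The requested Gaussian curvature is K = -0.2000.

-0.2000


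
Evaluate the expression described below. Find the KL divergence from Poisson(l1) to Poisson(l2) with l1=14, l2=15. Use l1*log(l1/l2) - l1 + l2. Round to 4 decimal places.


KL divergence for Poisson:
KL = l1*log(l1/l2) - l1 + l2.
l1 = 14, l2 = 15.
log(14/15) = -0.068993.
l1*log(l1/l2) = 14 * -0.068993 = -0.9659.
KL = -0.9659 - 14 + 15 = 0.0341

0.0341


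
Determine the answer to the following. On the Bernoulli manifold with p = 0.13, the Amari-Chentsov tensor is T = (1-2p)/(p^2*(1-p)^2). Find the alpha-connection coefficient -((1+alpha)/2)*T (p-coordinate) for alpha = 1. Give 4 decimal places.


Skewness (Amari-Chentsov) tensor: T = (1-2p)/(p^2*(1-p)^2).
p = 0.13, 1-2p = 0.74, p^2 = 0.0169, (1-p)^2 = 0.7569.
T = 0.74/(0.0169 * 0.7569) = 57.850419.
In the p-coordinate, Gamma^(alpha) = Gamma^(0) - (alpha/2)*T with Gamma^(0) = (1/2)*g'(p) = -T/2,
so Gamma^(alpha) = -((1+alpha)/2)*T.
alpha = 1, -(1+alpha)/2 = -1.0.
Gamma = -1.0 * 57.850419 = -57.8504

-57.8504


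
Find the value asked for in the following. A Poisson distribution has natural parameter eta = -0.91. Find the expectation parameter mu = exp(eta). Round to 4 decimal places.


Expectation parameter for Poisson exponential family:
mu = exp(eta).
eta = -0.91.
mu = exp(-0.91) = 0.4025

0.4025


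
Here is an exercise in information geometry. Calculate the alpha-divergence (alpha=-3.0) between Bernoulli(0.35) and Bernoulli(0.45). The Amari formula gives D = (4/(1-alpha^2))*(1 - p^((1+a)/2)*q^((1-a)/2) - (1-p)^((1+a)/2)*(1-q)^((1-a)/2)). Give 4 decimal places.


Amari alpha-divergence:
D = (4/(1-alpha^2))*(1 - p^((1+a)/2)*q^((1-a)/2) - (1-p)^((1+a)/2)*(1-q)^((1-a)/2)).
alpha = -3.0, p = 0.35, q = 0.45.
e1 = (1+alpha)/2 = -1.0, e2 = (1-alpha)/2 = 2.0.
t1 = p^e1 * q^e2 = 0.35^-1.0 * 0.45^2.0 = 0.578571.
t2 = (1-p)^e1 * (1-q)^e2 = 0.65^-1.0 * 0.55^2.0 = 0.465385.
4/(1-alpha^2) = -0.5.
D = -0.5*(1 - 0.578571 - 0.465385) = 0.0220

0.0220


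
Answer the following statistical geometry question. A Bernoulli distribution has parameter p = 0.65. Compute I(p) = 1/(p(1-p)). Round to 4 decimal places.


For Bernoulli(p), Fisher information is I(p) = 1/(p*(1-p)).
p = 0.65, 1-p = 0.35.
p*(1-p) = 0.2275.
I(p) = 1/0.2275 = 4.3956

4.3956


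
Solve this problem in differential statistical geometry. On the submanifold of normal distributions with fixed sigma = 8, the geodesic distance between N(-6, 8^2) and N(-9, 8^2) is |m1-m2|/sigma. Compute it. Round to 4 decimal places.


On the fixed-variance normal subfamily, geodesic distance = |m1-m2|/sigma.
|-6 - -9| = 3.
sigma = 8.
d = 3/8 = 0.3750

0.3750


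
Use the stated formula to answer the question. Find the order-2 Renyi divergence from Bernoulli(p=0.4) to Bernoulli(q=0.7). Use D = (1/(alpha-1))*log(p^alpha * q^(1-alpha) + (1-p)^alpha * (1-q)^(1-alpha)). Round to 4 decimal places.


Renyi divergence of order alpha between Bernoulli distributions:
D = (1/(alpha-1))*log(p^alpha * q^(1-alpha) + (1-p)^alpha * (1-q)^(1-alpha)).
alpha = 2, p = 0.4, q = 0.7.
p^alpha * q^(1-alpha) = 0.4^2 * 0.7^-1 = 0.228571.
(1-p)^alpha * (1-q)^(1-alpha) = 0.6^2 * 0.3^-1 = 1.2.
sum = 0.228571 + 1.2 = 1.428571.
D = (1/1)*log(1.428571) = 0.3567

0.3567


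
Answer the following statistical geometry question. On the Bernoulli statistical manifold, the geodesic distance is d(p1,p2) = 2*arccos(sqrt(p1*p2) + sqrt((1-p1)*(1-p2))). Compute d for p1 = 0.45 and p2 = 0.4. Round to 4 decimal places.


Geodesic distance on Bernoulli manifold:
d(p1,p2) = 2*arccos(sqrt(p1*p2) + sqrt((1-p1)*(1-p2))).
sqrt(p1*p2) = sqrt(0.45*0.4) = 0.424264.
sqrt((1-p1)*(1-p2)) = sqrt(0.55*0.6) = 0.574456.
arg = 0.424264 + 0.574456 = 0.99872.
d = 2*arccos(0.99872) = 0.1012

0.1012


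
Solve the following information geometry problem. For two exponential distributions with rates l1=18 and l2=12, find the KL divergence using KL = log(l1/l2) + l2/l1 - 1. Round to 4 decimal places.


KL divergence for exponential family:
KL = log(l1/l2) + l2/l1 - 1.
log(18/12) = 0.405465.
12/18 = 0.666667.
KL = 0.405465 + 0.666667 - 1 = 0.0721

0.0721


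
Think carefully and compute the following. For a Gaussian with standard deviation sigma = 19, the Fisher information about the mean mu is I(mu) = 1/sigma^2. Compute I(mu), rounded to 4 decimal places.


The Fisher information for the mean of a normal distribution is I(mu) = 1/sigma^2.
sigma = 19, so sigma^2 = 361.
I(mu) = 1/361 = 0.0028

0.0028


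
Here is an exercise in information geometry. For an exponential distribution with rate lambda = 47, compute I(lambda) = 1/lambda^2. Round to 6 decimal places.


Fisher information for exponential: I(lambda) = 1/lambda^2.
lambda = 47, lambda^2 = 2209.
I = 1/2209 = 0.000453

0.000453


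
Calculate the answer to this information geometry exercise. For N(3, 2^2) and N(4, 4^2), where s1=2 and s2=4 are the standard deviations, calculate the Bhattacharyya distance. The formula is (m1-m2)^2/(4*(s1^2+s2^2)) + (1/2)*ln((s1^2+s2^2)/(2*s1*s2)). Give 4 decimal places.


Bhattacharyya distance between two Gaussians:
DB = (m1-m2)^2/(4*(s1^2+s2^2)) + (1/2)*ln((s1^2+s2^2)/(2*s1*s2)).
(m1-m2)^2 = (-1)^2 = 1.
s1^2+s2^2 = 4 + 16 = 20.
term1 = 1/80 = 0.0125.
term2 = 0.5*ln(20/16.0) = 0.111572.
DB = 0.0125 + 0.111572 = 0.1241

0.1241


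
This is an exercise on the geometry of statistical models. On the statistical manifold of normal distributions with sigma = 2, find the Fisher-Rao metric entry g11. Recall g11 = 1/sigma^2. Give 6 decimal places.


For the 2-parameter normal family, the Fisher metric has:
  g11 = 1/sigma^2, g22 = 2/sigma^2.
sigma = 2, sigma^2 = 4.
g11 = 0.250000

0.250000


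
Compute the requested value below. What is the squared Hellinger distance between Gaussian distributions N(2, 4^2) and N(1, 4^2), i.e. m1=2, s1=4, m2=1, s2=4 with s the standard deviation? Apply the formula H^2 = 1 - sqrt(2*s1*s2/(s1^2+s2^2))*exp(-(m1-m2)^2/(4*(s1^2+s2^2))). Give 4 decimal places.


Squared Hellinger distance for Gaussians:
H^2 = 1 - sqrt(2*s1*s2/(s1^2+s2^2)) * exp(-(m1-m2)^2/(4*(s1^2+s2^2))).
s1^2 = 16, s2^2 = 16, s1^2+s2^2 = 32.
sqrt(2*4*4/(32)) = 1.0.
(m1-m2)^2 = (1)^2 = 1.
exp(-1/(4*32)) = exp(-0.007812) = 0.992218.
H^2 = 1 - 1.0*0.992218 = 0.0078

0.0078


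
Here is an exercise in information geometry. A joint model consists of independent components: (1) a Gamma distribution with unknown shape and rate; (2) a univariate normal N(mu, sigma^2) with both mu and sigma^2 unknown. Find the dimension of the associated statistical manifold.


The dimension of a statistical manifold equals the number of free
(independent) real parameters of the model. For a product of independent
blocks the parameter counts add.
- Gamma (shape, rate): 2.
- normal (mu, sigma^2): 2.
Total = 2 + 2 = 4.
Dimension = 4

4


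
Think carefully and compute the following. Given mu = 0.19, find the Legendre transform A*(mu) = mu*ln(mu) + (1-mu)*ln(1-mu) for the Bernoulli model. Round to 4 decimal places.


Legendre transform for Bernoulli:
A*(mu) = mu*log(mu) + (1-mu)*log(1-mu).
mu = 0.19, 1-mu = 0.81.
mu*log(mu) = 0.19*log(0.19) = -0.315539.
(1-mu)*log(1-mu) = 0.81*log(0.81) = -0.170684.
A* = -0.315539 + -0.170684 = -0.4862

-0.4862


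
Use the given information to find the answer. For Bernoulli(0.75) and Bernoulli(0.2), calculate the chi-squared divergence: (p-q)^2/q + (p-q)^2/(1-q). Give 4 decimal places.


Chi-squared divergence between Bernoulli distributions:
chi^2 = (p-q)^2/q + (p-q)^2/(1-q).
p = 0.75, q = 0.2, p-q = 0.55.
(p-q)^2 = 0.3025.
term1 = 0.3025/0.2 = 1.5125.
term2 = 0.3025/0.8 = 0.378125.
chi^2 = 1.5125 + 0.378125 = 1.8906

1.8906


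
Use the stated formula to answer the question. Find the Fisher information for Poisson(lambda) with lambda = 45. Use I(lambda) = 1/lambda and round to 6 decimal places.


Fisher information for Poisson: I(lambda) = 1/lambda.
lambda = 45.
I(lambda) = 1/45 = 0.022222

0.022222


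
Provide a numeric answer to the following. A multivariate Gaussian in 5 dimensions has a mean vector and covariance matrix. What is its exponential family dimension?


Exponential family dimension calculation:
For 5-dim MVN: mean has 5 params, covariance has 5*6/2 = 15 unique entries.
Total dim = 5 + 15 = 20.

20


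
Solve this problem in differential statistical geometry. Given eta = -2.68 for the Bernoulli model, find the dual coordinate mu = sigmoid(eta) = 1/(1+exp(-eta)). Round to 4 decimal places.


Dual coordinate (expectation parameter) for Bernoulli:
mu = 1/(1+exp(-eta)).
eta = -2.68.
exp(-eta) = exp(2.68) = 14.585093.
mu = 1/(1+14.585093) = 0.0642

0.0642


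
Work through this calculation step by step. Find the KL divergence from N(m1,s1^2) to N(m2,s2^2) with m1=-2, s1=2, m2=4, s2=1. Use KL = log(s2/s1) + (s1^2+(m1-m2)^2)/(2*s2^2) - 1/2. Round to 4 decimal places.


KL divergence between normal distributions:
KL = log(s2/s1) + (s1^2 + (m1-m2)^2)/(2*s2^2) - 1/2.
log(1/2) = -0.693147.
(2^2 + (-2-4)^2)/(2*1^2) = (4 + 36)/2 = 20.0.
KL = -0.693147 + 20.0 - 0.5 = 18.8069

18.8069
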